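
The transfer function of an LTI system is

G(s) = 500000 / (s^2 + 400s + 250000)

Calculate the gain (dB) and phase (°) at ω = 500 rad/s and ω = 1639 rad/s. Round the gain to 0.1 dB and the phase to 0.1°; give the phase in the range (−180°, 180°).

At s = jω = j500:
quadratic: (j500)² + 400·j500 + 250000 = 0 + j200000 → |·| ≈ 2e+05, ∠ ≈ 90.00°
|G| = 500000 / 2e+05 ≈ 2.5
Gain = 20 log₁₀(2.5) ≈ 7.96 dB
∠G = 0.00° − 90.00° = -90.00°

At s = jω = j1639:
quadratic: (j1639)² + 400·j1639 + 250000 = -2436321 + j655600 → |·| ≈ 2.523e+06, ∠ ≈ 164.94°
|G| = 500000 / 2.523e+06 ≈ 0.19818
Gain = 20 log₁₀(0.19818) ≈ -14.06 dB
∠G = 0.00° − 164.94° = -164.94°

ω = 500: 8.0 dB, -90.0°; ω = 1639: -14.1 dB, -164.9°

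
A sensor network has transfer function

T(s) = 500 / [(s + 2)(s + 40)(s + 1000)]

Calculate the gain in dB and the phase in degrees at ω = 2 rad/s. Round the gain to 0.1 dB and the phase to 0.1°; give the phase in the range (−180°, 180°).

At s = jω = j2:
pole (s+2): 2 + j2 → |·| = √(2²+2²) = √8 ≈ 2.8284, ∠ = arctan(2/2) ≈ 45.00°
pole (s+40): 40 + j2 → |·| = √(40²+2²) = √1604 ≈ 40.05, ∠ = arctan(2/40) ≈ 2.86°
pole (s+1000): 1000 + j2 → |·| = √(1000²+2²) = √1000004 ≈ 1000, ∠ = arctan(2/1000) ≈ 0.11°
|T| = 500 / 1.1328e+05 ≈ 0.0044138
Gain = 20 log₁₀(0.0044138) ≈ -47.10 dB
∠T = 0.00° − 47.97° = -47.97°

-47.1 dB, -48.0°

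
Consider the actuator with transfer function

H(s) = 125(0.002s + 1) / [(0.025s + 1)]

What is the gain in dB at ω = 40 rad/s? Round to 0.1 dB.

39.0 dB

At ω = 40 rad/s:
zero (1 + j40·0.002) = 1 + j0.08 → |·| ≈ 1.0032, ∠ ≈ 4.57°
pole (1 + j40·0.025) = 1 + j1 → |·| ≈ 1.4142, ∠ ≈ 45.00°
|H| = 125 · 1.0032 / (1.4142) ≈ 88.672
Gain = 20 log₁₀(88.672) ≈ 38.96 dB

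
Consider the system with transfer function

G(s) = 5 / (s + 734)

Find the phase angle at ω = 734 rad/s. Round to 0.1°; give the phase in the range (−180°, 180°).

Substitute s = j734:
Numerator: 5 = 5 + j0
Denominator: (j734) + 734 = 734 + j734
|N| = √(5² + 0²) ≈ 5, ∠N ≈ 0.00°
|D| = √(734² + 734²) ≈ 1038, ∠D ≈ 45.00°
∠G = 0.00° − 45.00° = -45.00°

-45.0°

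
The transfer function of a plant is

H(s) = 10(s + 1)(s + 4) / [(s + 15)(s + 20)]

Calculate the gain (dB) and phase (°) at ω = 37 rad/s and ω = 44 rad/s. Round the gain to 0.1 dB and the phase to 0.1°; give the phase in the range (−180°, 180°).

ω = 37: 18.3 dB, 42.7°; ω = 44: 18.7 dB, 36.8°

At s = jω = j37:
zero (s+1): 1 + j37 → |·| = √(1²+37²) = √1370 ≈ 37.014, ∠ = arctan(37/1) ≈ 88.45°
zero (s+4): 4 + j37 → |·| = √(4²+37²) = √1385 ≈ 37.216, ∠ = arctan(37/4) ≈ 83.83°
pole (s+15): 15 + j37 → |·| = √(15²+37²) = √1594 ≈ 39.925, ∠ = arctan(37/15) ≈ 67.93°
pole (s+20): 20 + j37 → |·| = √(20²+37²) = √1769 ≈ 42.059, ∠ = arctan(37/20) ≈ 61.61°
|H| = 10 · 1377.5 / 1679.2 ≈ 8.2033
Gain = 20 log₁₀(8.2033) ≈ 18.28 dB
∠H = 172.28° − 129.54° = 42.74°

At s = jω = j44:
zero (s+1): 1 + j44 → |·| = √(1²+44²) = √1937 ≈ 44.011, ∠ = arctan(44/1) ≈ 88.70°
zero (s+4): 4 + j44 → |·| = √(4²+44²) = √1952 ≈ 44.181, ∠ = arctan(44/4) ≈ 84.81°
pole (s+15): 15 + j44 → |·| = √(15²+44²) = √2161 ≈ 46.487, ∠ = arctan(44/15) ≈ 71.18°
pole (s+20): 20 + j44 → |·| = √(20²+44²) = √2336 ≈ 48.332, ∠ = arctan(44/20) ≈ 65.56°
|H| = 10 · 1944.4 / 2246.8 ≈ 8.6541
Gain = 20 log₁₀(8.6541) ≈ 18.74 dB
∠H = 173.51° − 136.74° = 36.77°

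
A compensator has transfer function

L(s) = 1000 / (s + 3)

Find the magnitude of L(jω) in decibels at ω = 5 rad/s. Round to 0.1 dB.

44.7 dB

Substitute s = j5:
Numerator: 1000 = 1000 + j0
Denominator: (j5) + 3 = 3 + j5
|N| = √(1000² + 0²) ≈ 1000, ∠N ≈ 0.00°
|D| = √(3² + 5²) ≈ 5.831, ∠D ≈ 59.04°
|L| = 1000 / 5.831 ≈ 171.5
Gain = 20 log₁₀(171.5) ≈ 44.69 dB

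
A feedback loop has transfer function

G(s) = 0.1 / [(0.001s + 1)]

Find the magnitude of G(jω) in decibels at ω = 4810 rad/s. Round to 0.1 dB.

-33.8 dB

At ω = 4810 rad/s:
pole (1 + j4810·0.001) = 1 + j4.81 → |·| ≈ 4.9129, ∠ ≈ 78.26°
|G| = 0.1 · 1 / (4.9129) ≈ 0.020355
Gain = 20 log₁₀(0.020355) ≈ -33.83 dB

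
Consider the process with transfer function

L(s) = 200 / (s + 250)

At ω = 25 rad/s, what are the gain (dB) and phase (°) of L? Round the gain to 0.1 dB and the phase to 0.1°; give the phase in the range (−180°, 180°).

Substitute s = j25:
Numerator: 200 = 200 + j0
Denominator: (j25) + 250 = 250 + j25
|N| = √(200² + 0²) ≈ 200, ∠N ≈ 0.00°
|D| = √(250² + 25²) ≈ 251.25, ∠D ≈ 5.71°
|L| = 200 / 251.25 ≈ 0.79602
Gain = 20 log₁₀(0.79602) ≈ -1.98 dB
∠L = 0.00° − 5.71° = -5.71°

-2.0 dB, -5.7°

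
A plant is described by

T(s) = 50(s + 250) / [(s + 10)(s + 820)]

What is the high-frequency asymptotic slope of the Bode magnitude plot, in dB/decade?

Each pole contributes −20 dB/decade at high frequency; each zero contributes +20 dB/decade.
Net: 1 zero(s) − 2 pole(s) → -20 dB/decade.

-20 dB/decade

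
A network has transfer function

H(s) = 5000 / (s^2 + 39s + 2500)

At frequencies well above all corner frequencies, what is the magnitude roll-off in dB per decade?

Each pole contributes −20 dB/decade at high frequency; each zero contributes +20 dB/decade.
Net: 0 zero(s) − 2 pole(s) → -40 dB/decade.

-40 dB/decade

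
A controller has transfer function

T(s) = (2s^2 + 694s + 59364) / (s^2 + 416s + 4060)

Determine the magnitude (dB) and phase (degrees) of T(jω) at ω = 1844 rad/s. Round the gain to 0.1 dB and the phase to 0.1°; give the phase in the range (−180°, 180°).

5.9 dB, 2.0°

Substitute s = j1844:
Numerator: 2(j1844)^2 + 694(j1844) + 59364 = -6741308 + j1279736
Denominator: (j1844)^2 + 416(j1844) + 4060 = -3396276 + j767104
|N| = √(6741308² + 1279736²) ≈ 6.8617e+06, ∠N ≈ 169.25°
|D| = √(3396276² + 767104²) ≈ 3.4818e+06, ∠D ≈ 167.27°
|T| = 6.8617e+06 / 3.4818e+06 ≈ 1.9707
Gain = 20 log₁₀(1.9707) ≈ 5.89 dB
∠T = 169.25° − 167.27° = 1.98°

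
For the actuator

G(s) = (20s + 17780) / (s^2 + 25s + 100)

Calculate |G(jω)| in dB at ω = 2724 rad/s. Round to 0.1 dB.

Substitute s = j2724:
Numerator: 20(j2724) + 17780 = 17780 + j54480
Denominator: (j2724)^2 + 25(j2724) + 100 = -7420076 + j68100
|N| = √(17780² + 54480²) ≈ 57308, ∠N ≈ 71.93°
|D| = √(7420076² + 68100²) ≈ 7.4204e+06, ∠D ≈ 179.47°
|G| = 57308 / 7.4204e+06 ≈ 0.007723
Gain = 20 log₁₀(0.007723) ≈ -42.24 dB

-42.2 dB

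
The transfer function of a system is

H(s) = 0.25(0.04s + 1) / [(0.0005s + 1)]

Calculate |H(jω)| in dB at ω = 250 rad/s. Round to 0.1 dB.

7.9 dB

At ω = 250 rad/s:
zero (1 + j250·0.04) = 1 + j10 → |·| ≈ 10.05, ∠ ≈ 84.29°
pole (1 + j250·0.0005) = 1 + j0.125 → |·| ≈ 1.0078, ∠ ≈ 7.13°
|H| = 0.25 · 10.05 / (1.0078) ≈ 2.4931
Gain = 20 log₁₀(2.4931) ≈ 7.93 dB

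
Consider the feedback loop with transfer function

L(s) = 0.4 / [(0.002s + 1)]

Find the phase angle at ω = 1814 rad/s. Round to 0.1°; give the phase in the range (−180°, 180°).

-74.6°

At ω = 1814 rad/s:
pole (1 + j1814·0.002) = 1 + j3.628 → |·| ≈ 3.7633, ∠ ≈ 74.59°
∠L = (0°) − (74.59°) = -74.59°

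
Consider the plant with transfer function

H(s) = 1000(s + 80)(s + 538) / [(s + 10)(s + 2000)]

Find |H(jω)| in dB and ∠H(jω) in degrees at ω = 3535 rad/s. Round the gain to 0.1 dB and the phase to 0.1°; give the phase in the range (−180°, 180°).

At s = jω = j3535:
zero (s+80): 80 + j3535 → |·| = √(80²+3535²) = √12502625 ≈ 3535.9, ∠ = arctan(3535/80) ≈ 88.70°
zero (s+538): 538 + j3535 → |·| = √(538²+3535²) = √12785669 ≈ 3575.7, ∠ = arctan(3535/538) ≈ 81.35°
pole (s+10): 10 + j3535 → |·| = √(10²+3535²) = √12496325 ≈ 3535, ∠ = arctan(3535/10) ≈ 89.84°
pole (s+2000): 2000 + j3535 → |·| = √(2000²+3535²) = √16496225 ≈ 4061.6, ∠ = arctan(3535/2000) ≈ 60.50°
|H| = 1000 · 1.2643e+07 / 1.4358e+07 ≈ 880.55
Gain = 20 log₁₀(880.55) ≈ 58.90 dB
∠H = 170.05° − 150.34° = 19.71°

58.9 dB, 19.7°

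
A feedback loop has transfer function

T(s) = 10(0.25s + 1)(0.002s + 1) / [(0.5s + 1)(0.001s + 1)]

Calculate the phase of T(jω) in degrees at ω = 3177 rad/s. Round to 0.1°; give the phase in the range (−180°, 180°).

At ω = 3177 rad/s:
zero (1 + j3177·0.25) = 1 + j794.25 → |·| ≈ 794.25, ∠ ≈ 89.93°
zero (1 + j3177·0.002) = 1 + j6.354 → |·| ≈ 6.4322, ∠ ≈ 81.06°
pole (1 + j3177·0.5) = 1 + j1588.5 → |·| ≈ 1588.5, ∠ ≈ 89.96°
pole (1 + j3177·0.001) = 1 + j3.177 → |·| ≈ 3.3307, ∠ ≈ 72.53°
∠T = (89.93° + 81.06°) − (89.96° + 72.53°) = 8.50°

8.5°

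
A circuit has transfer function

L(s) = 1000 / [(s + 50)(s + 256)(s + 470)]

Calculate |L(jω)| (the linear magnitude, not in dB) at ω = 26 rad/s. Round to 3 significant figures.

At s = jω = j26:
pole (s+50): 50 + j26 → |·| = √(50²+26²) = √3176 ≈ 56.356, ∠ = arctan(26/50) ≈ 27.47°
pole (s+256): 256 + j26 → |·| = √(256²+26²) = √66212 ≈ 257.32, ∠ = arctan(26/256) ≈ 5.80°
pole (s+470): 470 + j26 → |·| = √(470²+26²) = √221576 ≈ 470.72, ∠ = arctan(26/470) ≈ 3.17°
|L| = 1000 / 6.8262e+06 ≈ 0.00014649

0.000146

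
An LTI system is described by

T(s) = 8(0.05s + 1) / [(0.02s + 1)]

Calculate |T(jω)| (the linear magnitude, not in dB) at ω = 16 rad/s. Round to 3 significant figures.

9.76

At ω = 16 rad/s:
zero (1 + j16·0.05) = 1 + j0.8 → |·| ≈ 1.2806, ∠ ≈ 38.66°
pole (1 + j16·0.02) = 1 + j0.32 → |·| ≈ 1.05, ∠ ≈ 17.74°
|T| = 8 · 1.2806 / (1.05) ≈ 9.757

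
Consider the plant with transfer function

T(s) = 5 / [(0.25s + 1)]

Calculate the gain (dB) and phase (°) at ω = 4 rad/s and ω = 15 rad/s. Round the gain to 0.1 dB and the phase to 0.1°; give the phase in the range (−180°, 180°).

ω = 4: 11.0 dB, -45.0°; ω = 15: 2.2 dB, -75.1°

At ω = 4 rad/s:
pole (1 + j4·0.25) = 1 + j1 → |·| ≈ 1.4142, ∠ ≈ 45.00°
|T| = 5 · 1 / (1.4142) ≈ 3.5356
Gain = 20 log₁₀(3.5356) ≈ 10.97 dB
∠T = (0°) − (45.00°) = -45.00°

At ω = 15 rad/s:
pole (1 + j15·0.25) = 1 + j3.75 → |·| ≈ 3.881, ∠ ≈ 75.07°
|T| = 5 · 1 / (3.881) ≈ 1.2883
Gain = 20 log₁₀(1.2883) ≈ 2.20 dB
∠T = (0°) − (75.07°) = -75.07°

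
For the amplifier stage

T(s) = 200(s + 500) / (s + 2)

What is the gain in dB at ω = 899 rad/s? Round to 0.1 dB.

At s = jω = j899:
zero (s+500): 500 + j899 → |·| = √(500²+899²) = √1058201 ≈ 1028.7, ∠ = arctan(899/500) ≈ 60.92°
pole (s+2): 2 + j899 → |·| = √(2²+899²) = √808205 ≈ 899, ∠ = arctan(899/2) ≈ 89.87°
|T| = 200 · 1028.7 / 899 ≈ 228.85
Gain = 20 log₁₀(228.85) ≈ 47.19 dB

47.2 dB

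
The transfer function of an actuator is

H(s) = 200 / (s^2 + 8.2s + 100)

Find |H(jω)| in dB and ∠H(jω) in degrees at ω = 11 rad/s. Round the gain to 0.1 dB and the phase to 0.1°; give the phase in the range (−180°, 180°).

6.7 dB, -103.1°

At s = jω = j11:
quadratic: (j11)² + 8.2·j11 + 100 = -21 + j90.2 → |·| ≈ 92.612, ∠ ≈ 103.11°
|H| = 200 / 92.612 ≈ 2.1595
Gain = 20 log₁₀(2.1595) ≈ 6.69 dB
∠H = 0.00° − 103.11° = -103.11°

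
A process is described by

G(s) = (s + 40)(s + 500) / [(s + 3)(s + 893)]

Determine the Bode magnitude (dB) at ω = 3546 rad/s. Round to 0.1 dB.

-0.2 dB

At s = jω = j3546:
zero (s+40): 40 + j3546 → |·| = √(40²+3546²) = √12575716 ≈ 3546.2, ∠ = arctan(3546/40) ≈ 89.35°
zero (s+500): 500 + j3546 → |·| = √(500²+3546²) = √12824116 ≈ 3581.1, ∠ = arctan(3546/500) ≈ 81.97°
pole (s+3): 3 + j3546 → |·| = √(3²+3546²) = √12574125 ≈ 3546, ∠ = arctan(3546/3) ≈ 89.95°
pole (s+893): 893 + j3546 → |·| = √(893²+3546²) = √13371565 ≈ 3656.7, ∠ = arctan(3546/893) ≈ 75.86°
|G| = 1 · 1.2699e+07 / 1.2967e+07 ≈ 0.97933
Gain = 20 log₁₀(0.97933) ≈ -0.18 dB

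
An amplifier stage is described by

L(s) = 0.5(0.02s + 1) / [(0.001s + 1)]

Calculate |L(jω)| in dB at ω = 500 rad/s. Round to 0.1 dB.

At ω = 500 rad/s:
zero (1 + j500·0.02) = 1 + j10 → |·| ≈ 10.05, ∠ ≈ 84.29°
pole (1 + j500·0.001) = 1 + j0.5 → |·| ≈ 1.118, ∠ ≈ 26.57°
|L| = 0.5 · 10.05 / (1.118) ≈ 4.4946
Gain = 20 log₁₀(4.4946) ≈ 13.05 dB

13.1 dB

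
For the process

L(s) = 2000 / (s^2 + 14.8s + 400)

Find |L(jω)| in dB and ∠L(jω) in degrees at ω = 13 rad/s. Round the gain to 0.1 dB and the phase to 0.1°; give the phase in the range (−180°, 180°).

16.5 dB, -39.8°

At s = jω = j13:
quadratic: (j13)² + 14.8·j13 + 400 = 231 + j192.4 → |·| ≈ 300.63, ∠ ≈ 39.79°
|L| = 2000 / 300.63 ≈ 6.6527
Gain = 20 log₁₀(6.6527) ≈ 16.46 dB
∠L = 0.00° − 39.79° = -39.79°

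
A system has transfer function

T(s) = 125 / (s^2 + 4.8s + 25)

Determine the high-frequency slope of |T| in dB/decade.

Each pole contributes −20 dB/decade at high frequency; each zero contributes +20 dB/decade.
Net: 0 zero(s) − 2 pole(s) → -40 dB/decade.

-40 dB/decade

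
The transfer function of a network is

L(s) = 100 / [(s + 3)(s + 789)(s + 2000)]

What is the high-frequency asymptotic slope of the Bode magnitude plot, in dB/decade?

-60 dB/decade

Each pole contributes −20 dB/decade at high frequency; each zero contributes +20 dB/decade.
Net: 0 zero(s) − 3 pole(s) → -60 dB/decade.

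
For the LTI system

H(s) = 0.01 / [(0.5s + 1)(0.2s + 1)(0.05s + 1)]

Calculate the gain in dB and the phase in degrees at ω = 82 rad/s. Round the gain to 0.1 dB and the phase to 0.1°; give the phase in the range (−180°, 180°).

-109.1 dB, 108.6°

At ω = 82 rad/s:
pole (1 + j82·0.5) = 1 + j41 → |·| ≈ 41.012, ∠ ≈ 88.60°
pole (1 + j82·0.2) = 1 + j16.4 → |·| ≈ 16.43, ∠ ≈ 86.51°
pole (1 + j82·0.05) = 1 + j4.1 → |·| ≈ 4.2202, ∠ ≈ 76.29°
|H| = 0.01 · 1 / (41.012 · 16.43 · 4.2202) ≈ 3.5166e-06
Gain = 20 log₁₀(3.5166e-06) ≈ -109.08 dB
∠H = (0°) − (88.60° + 86.51° + 76.29°) = -251.40° ≡ 108.60° (principal value)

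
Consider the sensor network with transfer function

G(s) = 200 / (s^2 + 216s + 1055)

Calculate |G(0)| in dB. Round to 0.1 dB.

G(0) = 200 / 1055 ≈ 0.18957
20 log₁₀(0.18957) ≈ -14.44 dB

-14.4 dB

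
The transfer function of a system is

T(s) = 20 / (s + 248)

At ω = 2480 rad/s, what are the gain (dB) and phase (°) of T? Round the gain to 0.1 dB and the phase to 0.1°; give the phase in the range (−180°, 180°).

At s = jω = j2480:
pole (s+248): 248 + j2480 → |·| = √(248²+2480²) = √6211904 ≈ 2492.4, ∠ = arctan(2480/248) ≈ 84.29°
|T| = 20 / 2492.4 ≈ 0.0080244
Gain = 20 log₁₀(0.0080244) ≈ -41.91 dB
∠T = 0.00° − 84.29° = -84.29°

-41.9 dB, -84.3°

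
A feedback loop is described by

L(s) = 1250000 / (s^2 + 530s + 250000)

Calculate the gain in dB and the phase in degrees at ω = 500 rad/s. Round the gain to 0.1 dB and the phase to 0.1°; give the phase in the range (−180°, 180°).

At s = jω = j500:
quadratic: (j500)² + 530·j500 + 250000 = 0 + j265000 → |·| ≈ 2.65e+05, ∠ ≈ 90.00°
|L| = 1250000 / 2.65e+05 ≈ 4.717
Gain = 20 log₁₀(4.717) ≈ 13.47 dB
∠L = 0.00° − 90.00° = -90.00°

13.5 dB, -90.0°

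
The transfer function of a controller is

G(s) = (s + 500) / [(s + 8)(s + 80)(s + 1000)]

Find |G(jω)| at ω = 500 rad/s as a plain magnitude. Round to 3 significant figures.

2.50e-06

At s = jω = j500:
zero (s+500): 500 + j500 → |·| = √(500²+500²) = √500000 ≈ 707.11, ∠ = arctan(500/500) ≈ 45.00°
pole (s+8): 8 + j500 → |·| = √(8²+500²) = √250064 ≈ 500.06, ∠ = arctan(500/8) ≈ 89.08°
pole (s+80): 80 + j500 → |·| = √(80²+500²) = √256400 ≈ 506.36, ∠ = arctan(500/80) ≈ 80.91°
pole (s+1000): 1000 + j500 → |·| = √(1000²+500²) = √1250000 ≈ 1118, ∠ = arctan(500/1000) ≈ 26.57°
|G| = 1 · 707.11 / 2.8309e+08 ≈ 2.4978e-06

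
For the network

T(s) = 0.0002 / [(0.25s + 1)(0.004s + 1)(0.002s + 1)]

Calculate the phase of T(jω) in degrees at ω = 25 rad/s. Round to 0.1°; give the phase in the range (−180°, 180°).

-89.5°

At ω = 25 rad/s:
pole (1 + j25·0.25) = 1 + j6.25 → |·| ≈ 6.3295, ∠ ≈ 80.91°
pole (1 + j25·0.004) = 1 + j0.1 → |·| ≈ 1.005, ∠ ≈ 5.71°
pole (1 + j25·0.002) = 1 + j0.05 → |·| ≈ 1.0012, ∠ ≈ 2.86°
∠T = (0°) − (80.91° + 5.71° + 2.86°) = -89.48°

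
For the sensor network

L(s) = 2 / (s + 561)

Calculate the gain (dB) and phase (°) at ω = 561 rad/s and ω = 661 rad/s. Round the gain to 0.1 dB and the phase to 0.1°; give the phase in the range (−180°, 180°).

ω = 561: -52.0 dB, -45.0°; ω = 661: -52.7 dB, -49.7°

Substitute s = j561:
Numerator: 2 = 2 + j0
Denominator: (j561) + 561 = 561 + j561
|N| = √(2² + 0²) ≈ 2, ∠N ≈ 0.00°
|D| = √(561² + 561²) ≈ 793.37, ∠D ≈ 45.00°
|L| = 2 / 793.37 ≈ 0.0025209
Gain = 20 log₁₀(0.0025209) ≈ -51.97 dB
∠L = 0.00° − 45.00° = -45.00°

Substitute s = j661:
Numerator: 2 = 2 + j0
Denominator: (j661) + 561 = 561 + j661
|N| = √(2² + 0²) ≈ 2, ∠N ≈ 0.00°
|D| = √(561² + 661²) ≈ 866.97, ∠D ≈ 49.68°
|L| = 2 / 866.97 ≈ 0.0023069
Gain = 20 log₁₀(0.0023069) ≈ -52.74 dB
∠L = 0.00° − 49.68° = -49.68°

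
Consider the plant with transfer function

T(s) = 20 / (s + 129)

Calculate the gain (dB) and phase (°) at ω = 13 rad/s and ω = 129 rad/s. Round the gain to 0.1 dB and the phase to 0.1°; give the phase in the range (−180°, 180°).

At s = jω = j13:
pole (s+129): 129 + j13 → |·| = √(129²+13²) = √16810 ≈ 129.65, ∠ = arctan(13/129) ≈ 5.75°
|T| = 20 / 129.65 ≈ 0.15426
Gain = 20 log₁₀(0.15426) ≈ -16.23 dB
∠T = 0.00° − 5.75° = -5.75°

At s = jω = j129:
pole (s+129): 129 + j129 → |·| = √(129²+129²) = √33282 ≈ 182.43, ∠ = arctan(129/129) ≈ 45.00°
|T| = 20 / 182.43 ≈ 0.10963
Gain = 20 log₁₀(0.10963) ≈ -19.20 dB
∠T = 0.00° − 45.00° = -45.00°

ω = 13: -16.2 dB, -5.8°; ω = 129: -19.2 dB, -45.0°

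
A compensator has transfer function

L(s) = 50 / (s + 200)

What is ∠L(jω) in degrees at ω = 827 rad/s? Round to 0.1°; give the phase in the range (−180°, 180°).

At s = jω = j827:
pole (s+200): 200 + j827 → |·| = √(200²+827²) = √723929 ≈ 850.84, ∠ = arctan(827/200) ≈ 76.40°
∠L = 0.00° − 76.40° = -76.40°

-76.4°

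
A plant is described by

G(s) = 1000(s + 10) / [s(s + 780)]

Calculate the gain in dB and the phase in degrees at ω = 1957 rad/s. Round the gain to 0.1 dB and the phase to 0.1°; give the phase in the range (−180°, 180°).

At s = jω = j1957:
zero (s+10): 10 + j1957 → |·| = √(10²+1957²) = √3829949 ≈ 1957, ∠ = arctan(1957/10) ≈ 89.71°
pole (s+780): 780 + j1957 → |·| = √(780²+1957²) = √4438249 ≈ 2106.7, ∠ = arctan(1957/780) ≈ 68.27°
pole at origin: |s| = 1957, ∠ = 90.00° (in denominator)
|G| = 1000 · 1957 / 4.1228e+06 ≈ 0.47468
Gain = 20 log₁₀(0.47468) ≈ -6.47 dB
∠G = 89.71° − 158.27° = -68.56°

-6.5 dB, -68.6°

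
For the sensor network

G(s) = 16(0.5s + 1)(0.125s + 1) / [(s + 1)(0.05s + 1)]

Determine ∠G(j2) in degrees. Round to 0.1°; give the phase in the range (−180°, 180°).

At ω = 2 rad/s:
zero (1 + j2·0.5) = 1 + j1 → |·| ≈ 1.4142, ∠ ≈ 45.00°
zero (1 + j2·0.125) = 1 + j0.25 → |·| ≈ 1.0308, ∠ ≈ 14.04°
pole (1 + j2·1) = 1 + j2 → |·| ≈ 2.2361, ∠ ≈ 63.43°
pole (1 + j2·0.05) = 1 + j0.1 → |·| ≈ 1.005, ∠ ≈ 5.71°
∠G = (45.00° + 14.04°) − (63.43° + 5.71°) = -10.10°

-10.1°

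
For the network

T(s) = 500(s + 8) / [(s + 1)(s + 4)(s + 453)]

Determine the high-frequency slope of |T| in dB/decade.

-40 dB/decade

Each pole contributes −20 dB/decade at high frequency; each zero contributes +20 dB/decade.
Net: 1 zero(s) − 3 pole(s) → -40 dB/decade.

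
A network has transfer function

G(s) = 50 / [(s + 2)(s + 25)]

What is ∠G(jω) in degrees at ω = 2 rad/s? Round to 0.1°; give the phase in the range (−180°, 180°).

-49.6°

At s = jω = j2:
pole (s+2): 2 + j2 → |·| = √(2²+2²) = √8 ≈ 2.8284, ∠ = arctan(2/2) ≈ 45.00°
pole (s+25): 25 + j2 → |·| = √(25²+2²) = √629 ≈ 25.08, ∠ = arctan(2/25) ≈ 4.57°
∠G = 0.00° − 49.57° = -49.57°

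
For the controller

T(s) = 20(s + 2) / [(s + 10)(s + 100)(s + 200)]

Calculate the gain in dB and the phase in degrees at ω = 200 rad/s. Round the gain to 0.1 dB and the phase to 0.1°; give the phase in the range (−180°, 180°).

-70.0 dB, -106.1°

At s = jω = j200:
zero (s+2): 2 + j200 → |·| = √(2²+200²) = √40004 ≈ 200.01, ∠ = arctan(200/2) ≈ 89.43°
pole (s+10): 10 + j200 → |·| = √(10²+200²) = √40100 ≈ 200.25, ∠ = arctan(200/10) ≈ 87.14°
pole (s+100): 100 + j200 → |·| = √(100²+200²) = √50000 ≈ 223.61, ∠ = arctan(200/100) ≈ 63.43°
pole (s+200): 200 + j200 → |·| = √(200²+200²) = √80000 ≈ 282.84, ∠ = arctan(200/200) ≈ 45.00°
|T| = 20 · 200.01 / 1.2665e+07 ≈ 0.00031585
Gain = 20 log₁₀(0.00031585) ≈ -70.01 dB
∠T = 89.43° − 195.57° = -106.14°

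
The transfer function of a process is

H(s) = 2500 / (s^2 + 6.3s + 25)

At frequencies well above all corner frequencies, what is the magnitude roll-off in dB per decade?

Each pole contributes −20 dB/decade at high frequency; each zero contributes +20 dB/decade.
Net: 0 zero(s) − 2 pole(s) → -40 dB/decade.

-40 dB/decade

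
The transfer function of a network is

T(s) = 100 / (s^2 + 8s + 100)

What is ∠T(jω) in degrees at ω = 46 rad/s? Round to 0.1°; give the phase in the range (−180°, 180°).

-169.7°

At s = jω = j46:
quadratic: (j46)² + 8·j46 + 100 = -2016 + j368 → |·| ≈ 2049.3, ∠ ≈ 169.66°
∠T = 0.00° − 169.66° = -169.66°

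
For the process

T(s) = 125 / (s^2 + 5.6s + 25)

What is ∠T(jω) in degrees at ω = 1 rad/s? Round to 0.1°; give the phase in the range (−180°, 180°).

-13.1°

At s = jω = j1:
quadratic: (j1)² + 5.6·j1 + 25 = 24 + j5.6 → |·| ≈ 24.645, ∠ ≈ 13.13°
∠T = 0.00° − 13.13° = -13.13°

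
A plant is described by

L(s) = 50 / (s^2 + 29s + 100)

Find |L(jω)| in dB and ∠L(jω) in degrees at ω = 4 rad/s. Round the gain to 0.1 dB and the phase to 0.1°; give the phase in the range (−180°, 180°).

Substitute s = j4:
Numerator: 50 = 50 + j0
Denominator: (j4)^2 + 29(j4) + 100 = 84 + j116
|N| = √(50² + 0²) ≈ 50, ∠N ≈ 0.00°
|D| = √(84² + 116²) ≈ 143.22, ∠D ≈ 54.09°
|L| = 50 / 143.22 ≈ 0.34911
Gain = 20 log₁₀(0.34911) ≈ -9.14 dB
∠L = 0.00° − 54.09° = -54.09°

-9.1 dB, -54.1°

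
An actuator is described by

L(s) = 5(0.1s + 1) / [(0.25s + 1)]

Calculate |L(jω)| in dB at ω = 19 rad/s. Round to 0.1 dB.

6.9 dB

At ω = 19 rad/s:
zero (1 + j19·0.1) = 1 + j1.9 → |·| ≈ 2.1471, ∠ ≈ 62.24°
pole (1 + j19·0.25) = 1 + j4.75 → |·| ≈ 4.8541, ∠ ≈ 78.11°
|L| = 5 · 2.1471 / (4.8541) ≈ 2.2116
Gain = 20 log₁₀(2.2116) ≈ 6.89 dB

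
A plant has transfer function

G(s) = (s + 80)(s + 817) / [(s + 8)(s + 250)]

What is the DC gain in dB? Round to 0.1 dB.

30.3 dB

G(0) = 1·80·817 / (8·250) = 32.68
20 log₁₀(32.68) ≈ 30.29 dB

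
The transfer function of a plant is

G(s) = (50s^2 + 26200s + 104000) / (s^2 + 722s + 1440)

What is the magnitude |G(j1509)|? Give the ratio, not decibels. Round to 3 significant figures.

Substitute s = j1509:
Numerator: 50(j1509)^2 + 26200(j1509) + 104000 = -113750050 + j39535800
Denominator: (j1509)^2 + 722(j1509) + 1440 = -2275641 + j1089498
|N| = √(113750050² + 39535800²) ≈ 1.2042e+08, ∠N ≈ 160.83°
|D| = √(2275641² + 1089498²) ≈ 2.523e+06, ∠D ≈ 154.42°
|G| = 1.2042e+08 / 2.523e+06 ≈ 47.729

47.7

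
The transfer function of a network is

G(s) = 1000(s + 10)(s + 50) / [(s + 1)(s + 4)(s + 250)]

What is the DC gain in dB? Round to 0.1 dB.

G(0) = 1000·10·50 / (1·4·250) = 500
20 log₁₀(500) ≈ 53.98 dB

54.0 dB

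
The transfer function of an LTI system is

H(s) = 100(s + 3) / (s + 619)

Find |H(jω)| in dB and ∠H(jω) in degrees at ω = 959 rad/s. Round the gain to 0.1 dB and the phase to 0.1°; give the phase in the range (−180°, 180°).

38.5 dB, 32.7°

At s = jω = j959:
zero (s+3): 3 + j959 → |·| = √(3²+959²) = √919690 ≈ 959, ∠ = arctan(959/3) ≈ 89.82°
pole (s+619): 619 + j959 → |·| = √(619²+959²) = √1302842 ≈ 1141.4, ∠ = arctan(959/619) ≈ 57.16°
|H| = 100 · 959 / 1141.4 ≈ 84.02
Gain = 20 log₁₀(84.02) ≈ 38.49 dB
∠H = 89.82° − 57.16° = 32.66°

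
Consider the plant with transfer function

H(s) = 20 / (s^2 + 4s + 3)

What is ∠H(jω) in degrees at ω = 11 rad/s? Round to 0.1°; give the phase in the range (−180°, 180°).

Substitute s = j11:
Numerator: 20 = 20 + j0
Denominator: (j11)^2 + 4(j11) + 3 = -118 + j44
|N| = √(20² + 0²) ≈ 20, ∠N ≈ 0.00°
|D| = √(118² + 44²) ≈ 125.94, ∠D ≈ 159.55°
∠H = 0.00° − 159.55° = -159.55°

-159.6°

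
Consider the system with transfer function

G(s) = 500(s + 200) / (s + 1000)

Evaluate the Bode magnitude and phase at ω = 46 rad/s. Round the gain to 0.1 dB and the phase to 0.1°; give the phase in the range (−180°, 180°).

40.2 dB, 10.3°

At s = jω = j46:
zero (s+200): 200 + j46 → |·| = √(200²+46²) = √42116 ≈ 205.22, ∠ = arctan(46/200) ≈ 12.95°
pole (s+1000): 1000 + j46 → |·| = √(1000²+46²) = √1002116 ≈ 1001.1, ∠ = arctan(46/1000) ≈ 2.63°
|G| = 500 · 205.22 / 1001.1 ≈ 102.5
Gain = 20 log₁₀(102.5) ≈ 40.21 dB
∠G = 12.95° − 2.63° = 10.32°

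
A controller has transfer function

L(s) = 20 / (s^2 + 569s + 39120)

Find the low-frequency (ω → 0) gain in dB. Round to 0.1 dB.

L(0) = 20 / 39120 ≈ 0.00051125
20 log₁₀(0.00051125) ≈ -65.83 dB

-65.8 dB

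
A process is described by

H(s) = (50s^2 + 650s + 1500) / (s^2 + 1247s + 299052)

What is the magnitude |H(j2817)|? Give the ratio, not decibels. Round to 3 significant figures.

47.2

Substitute s = j2817:
Numerator: 50(j2817)^2 + 650(j2817) + 1500 = -396772950 + j1831050
Denominator: (j2817)^2 + 1247(j2817) + 299052 = -7636437 + j3512799
|N| = √(396772950² + 1831050²) ≈ 3.9678e+08, ∠N ≈ 179.74°
|D| = √(7636437² + 3512799²) ≈ 8.4056e+06, ∠D ≈ 155.30°
|H| = 3.9678e+08 / 8.4056e+06 ≈ 47.204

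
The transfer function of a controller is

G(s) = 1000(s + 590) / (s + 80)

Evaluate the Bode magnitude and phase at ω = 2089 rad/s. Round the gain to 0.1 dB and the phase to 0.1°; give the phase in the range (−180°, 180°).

60.3 dB, -13.6°

At s = jω = j2089:
zero (s+590): 590 + j2089 → |·| = √(590²+2089²) = √4712021 ≈ 2170.7, ∠ = arctan(2089/590) ≈ 74.23°
pole (s+80): 80 + j2089 → |·| = √(80²+2089²) = √4370321 ≈ 2090.5, ∠ = arctan(2089/80) ≈ 87.81°
|G| = 1000 · 2170.7 / 2090.5 ≈ 1038.4
Gain = 20 log₁₀(1038.4) ≈ 60.33 dB
∠G = 74.23° − 87.81° = -13.58°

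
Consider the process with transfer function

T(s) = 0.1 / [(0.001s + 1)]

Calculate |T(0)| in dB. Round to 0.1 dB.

-20.0 dB

T(0) = 0.1 · 1 / 1 = 0.1
20 log₁₀(0.1) ≈ -20.00 dB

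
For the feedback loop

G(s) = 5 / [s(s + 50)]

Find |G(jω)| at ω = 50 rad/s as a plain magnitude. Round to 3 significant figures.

At s = jω = j50:
pole (s+50): 50 + j50 → |·| = √(50²+50²) = √5000 ≈ 70.711, ∠ = arctan(50/50) ≈ 45.00°
pole at origin: |s| = 50, ∠ = 90.00° (in denominator)
|G| = 5 / 3535.5 ≈ 0.0014142

0.00141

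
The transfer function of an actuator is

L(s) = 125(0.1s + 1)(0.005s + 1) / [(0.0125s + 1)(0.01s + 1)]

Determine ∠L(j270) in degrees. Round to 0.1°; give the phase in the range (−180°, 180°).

-1.8°

At ω = 270 rad/s:
zero (1 + j270·0.1) = 1 + j27 → |·| ≈ 27.019, ∠ ≈ 87.88°
zero (1 + j270·0.005) = 1 + j1.35 → |·| ≈ 1.68, ∠ ≈ 53.47°
pole (1 + j270·0.0125) = 1 + j3.375 → |·| ≈ 3.52, ∠ ≈ 73.50°
pole (1 + j270·0.01) = 1 + j2.7 → |·| ≈ 2.8792, ∠ ≈ 69.68°
∠L = (87.88° + 53.47°) − (73.50° + 69.68°) = -1.83°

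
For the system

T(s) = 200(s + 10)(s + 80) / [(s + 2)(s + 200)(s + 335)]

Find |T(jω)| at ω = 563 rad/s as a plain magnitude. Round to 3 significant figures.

At s = jω = j563:
zero (s+10): 10 + j563 → |·| = √(10²+563²) = √317069 ≈ 563.09, ∠ = arctan(563/10) ≈ 88.98°
zero (s+80): 80 + j563 → |·| = √(80²+563²) = √323369 ≈ 568.66, ∠ = arctan(563/80) ≈ 81.91°
pole (s+2): 2 + j563 → |·| = √(2²+563²) = √316973 ≈ 563, ∠ = arctan(563/2) ≈ 89.80°
pole (s+200): 200 + j563 → |·| = √(200²+563²) = √356969 ≈ 597.47, ∠ = arctan(563/200) ≈ 70.44°
pole (s+335): 335 + j563 → |·| = √(335²+563²) = √429194 ≈ 655.13, ∠ = arctan(563/335) ≈ 59.25°
|T| = 200 · 3.2021e+05 / 2.2037e+08 ≈ 0.29061

0.291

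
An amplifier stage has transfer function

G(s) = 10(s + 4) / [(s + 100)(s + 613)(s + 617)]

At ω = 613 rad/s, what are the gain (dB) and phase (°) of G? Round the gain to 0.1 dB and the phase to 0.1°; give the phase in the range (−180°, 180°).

At s = jω = j613:
zero (s+4): 4 + j613 → |·| = √(4²+613²) = √375785 ≈ 613.01, ∠ = arctan(613/4) ≈ 89.63°
pole (s+100): 100 + j613 → |·| = √(100²+613²) = √385769 ≈ 621.1, ∠ = arctan(613/100) ≈ 80.73°
pole (s+613): 613 + j613 → |·| = √(613²+613²) = √751538 ≈ 866.91, ∠ = arctan(613/613) ≈ 45.00°
pole (s+617): 617 + j613 → |·| = √(617²+613²) = √756458 ≈ 869.75, ∠ = arctan(613/617) ≈ 44.81°
|G| = 10 · 613.01 / 4.6831e+08 ≈ 1.309e-05
Gain = 20 log₁₀(1.309e-05) ≈ -97.66 dB
∠G = 89.63° − 170.54° = -80.91°

-97.7 dB, -80.9°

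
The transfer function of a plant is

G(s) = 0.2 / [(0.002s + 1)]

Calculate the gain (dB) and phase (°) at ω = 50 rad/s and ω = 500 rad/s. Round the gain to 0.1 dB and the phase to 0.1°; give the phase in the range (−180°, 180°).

At ω = 50 rad/s:
pole (1 + j50·0.002) = 1 + j0.1 → |·| ≈ 1.005, ∠ ≈ 5.71°
|G| = 0.2 · 1 / (1.005) ≈ 0.199
Gain = 20 log₁₀(0.199) ≈ -14.02 dB
∠G = (0°) − (5.71°) = -5.71°

At ω = 500 rad/s:
pole (1 + j500·0.002) = 1 + j1 → |·| ≈ 1.4142, ∠ ≈ 45.00°
|G| = 0.2 · 1 / (1.4142) ≈ 0.14142
Gain = 20 log₁₀(0.14142) ≈ -16.99 dB
∠G = (0°) − (45.00°) = -45.00°

ω = 50: -14.0 dB, -5.7°; ω = 500: -17.0 dB, -45.0°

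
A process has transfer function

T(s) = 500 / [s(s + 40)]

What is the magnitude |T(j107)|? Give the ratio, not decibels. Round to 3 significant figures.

0.0409

At s = jω = j107:
pole (s+40): 40 + j107 → |·| = √(40²+107²) = √13049 ≈ 114.23, ∠ = arctan(107/40) ≈ 69.50°
pole at origin: |s| = 107, ∠ = 90.00° (in denominator)
|T| = 500 / 12223 ≈ 0.040906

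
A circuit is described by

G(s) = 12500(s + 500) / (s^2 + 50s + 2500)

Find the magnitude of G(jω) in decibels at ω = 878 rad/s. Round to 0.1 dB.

At s = jω = j878:
zero (s+500): 500 + j878 → |·| = √(500²+878²) = √1020884 ≈ 1010.4, ∠ = arctan(878/500) ≈ 60.34°
quadratic: (j878)² + 50·j878 + 2500 = -768384 + j43900 → |·| ≈ 7.6964e+05, ∠ ≈ 176.73°
|G| = 12500 · 1010.4 / 7.6964e+05 ≈ 16.41
Gain = 20 log₁₀(16.41) ≈ 24.30 dB

24.3 dB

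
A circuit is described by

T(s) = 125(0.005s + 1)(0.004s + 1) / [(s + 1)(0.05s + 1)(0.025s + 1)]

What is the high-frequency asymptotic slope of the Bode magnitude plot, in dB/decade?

-20 dB/decade

Each pole contributes −20 dB/decade at high frequency; each zero contributes +20 dB/decade.
Net: 2 zero(s) − 3 pole(s) → -20 dB/decade.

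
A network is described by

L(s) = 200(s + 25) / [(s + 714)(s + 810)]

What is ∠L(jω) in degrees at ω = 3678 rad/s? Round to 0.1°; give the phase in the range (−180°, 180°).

At s = jω = j3678:
zero (s+25): 25 + j3678 → |·| = √(25²+3678²) = √13528309 ≈ 3678.1, ∠ = arctan(3678/25) ≈ 89.61°
pole (s+714): 714 + j3678 → |·| = √(714²+3678²) = √14037480 ≈ 3746.7, ∠ = arctan(3678/714) ≈ 79.01°
pole (s+810): 810 + j3678 → |·| = √(810²+3678²) = √14183784 ≈ 3766.1, ∠ = arctan(3678/810) ≈ 77.58°
∠L = 89.61° − 156.59° = -66.98°

-67.0°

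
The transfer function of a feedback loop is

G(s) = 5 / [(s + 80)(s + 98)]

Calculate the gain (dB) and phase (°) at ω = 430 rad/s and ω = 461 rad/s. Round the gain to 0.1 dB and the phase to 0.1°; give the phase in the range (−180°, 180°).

At s = jω = j430:
pole (s+80): 80 + j430 → |·| = √(80²+430²) = √191300 ≈ 437.38, ∠ = arctan(430/80) ≈ 79.46°
pole (s+98): 98 + j430 → |·| = √(98²+430²) = √194504 ≈ 441.03, ∠ = arctan(430/98) ≈ 77.16°
|G| = 5 / 1.929e+05 ≈ 2.592e-05
Gain = 20 log₁₀(2.592e-05) ≈ -91.73 dB
∠G = 0.00° − 156.62° = -156.62°

At s = jω = j461:
pole (s+80): 80 + j461 → |·| = √(80²+461²) = √218921 ≈ 467.89, ∠ = arctan(461/80) ≈ 80.16°
pole (s+98): 98 + j461 → |·| = √(98²+461²) = √222125 ≈ 471.3, ∠ = arctan(461/98) ≈ 78.00°
|G| = 5 / 2.2052e+05 ≈ 2.2674e-05
Gain = 20 log₁₀(2.2674e-05) ≈ -92.89 dB
∠G = 0.00° − 158.16° = -158.16°

ω = 430: -91.7 dB, -156.6°; ω = 461: -92.9 dB, -158.2°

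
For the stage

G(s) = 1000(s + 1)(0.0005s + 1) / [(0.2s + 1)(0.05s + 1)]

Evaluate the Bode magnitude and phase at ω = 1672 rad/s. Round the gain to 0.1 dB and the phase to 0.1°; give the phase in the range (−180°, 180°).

37.8 dB, -49.3°

At ω = 1672 rad/s:
zero (1 + j1672·1) = 1 + j1672 → |·| ≈ 1672, ∠ ≈ 89.97°
zero (1 + j1672·0.0005) = 1 + j0.836 → |·| ≈ 1.3034, ∠ ≈ 39.90°
pole (1 + j1672·0.2) = 1 + j334.4 → |·| ≈ 334.4, ∠ ≈ 89.83°
pole (1 + j1672·0.05) = 1 + j83.6 → |·| ≈ 83.606, ∠ ≈ 89.31°
|G| = 1000 · 1672 · 1.3034 / (334.4 · 83.606) ≈ 77.949
Gain = 20 log₁₀(77.949) ≈ 37.84 dB
∠G = (89.97° + 39.90°) − (89.83° + 89.31°) = -49.27°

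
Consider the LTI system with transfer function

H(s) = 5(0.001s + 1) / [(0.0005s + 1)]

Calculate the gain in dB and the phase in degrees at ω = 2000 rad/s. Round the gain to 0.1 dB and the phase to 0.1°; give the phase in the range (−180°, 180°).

18.0 dB, 18.4°

At ω = 2000 rad/s:
zero (1 + j2000·0.001) = 1 + j2 → |·| ≈ 2.2361, ∠ ≈ 63.43°
pole (1 + j2000·0.0005) = 1 + j1 → |·| ≈ 1.4142, ∠ ≈ 45.00°
|H| = 5 · 2.2361 / (1.4142) ≈ 7.9059
Gain = 20 log₁₀(7.9059) ≈ 17.96 dB
∠H = (63.43°) − (45.00°) = 18.43°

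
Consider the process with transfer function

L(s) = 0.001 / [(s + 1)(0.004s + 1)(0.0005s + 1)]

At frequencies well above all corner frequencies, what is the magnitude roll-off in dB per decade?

Each pole contributes −20 dB/decade at high frequency; each zero contributes +20 dB/decade.
Net: 0 zero(s) − 3 pole(s) → -60 dB/decade.

-60 dB/decade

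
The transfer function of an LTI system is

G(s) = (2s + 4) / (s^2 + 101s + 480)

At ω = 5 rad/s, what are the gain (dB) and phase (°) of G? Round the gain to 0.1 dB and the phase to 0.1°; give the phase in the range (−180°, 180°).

Substitute s = j5:
Numerator: 2(j5) + 4 = 4 + j10
Denominator: (j5)^2 + 101(j5) + 480 = 455 + j505
|N| = √(4² + 10²) ≈ 10.77, ∠N ≈ 68.20°
|D| = √(455² + 505²) ≈ 679.74, ∠D ≈ 47.98°
|G| = 10.77 / 679.74 ≈ 0.015844
Gain = 20 log₁₀(0.015844) ≈ -36.00 dB
∠G = 68.20° − 47.98° = 20.22°

-36.0 dB, 20.2°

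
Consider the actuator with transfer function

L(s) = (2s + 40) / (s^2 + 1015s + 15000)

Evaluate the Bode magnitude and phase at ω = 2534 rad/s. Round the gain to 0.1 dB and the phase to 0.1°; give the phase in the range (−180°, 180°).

-62.7 dB, -68.6°

Substitute s = j2534:
Numerator: 2(j2534) + 40 = 40 + j5068
Denominator: (j2534)^2 + 1015(j2534) + 15000 = -6406156 + j2572010
|N| = √(40² + 5068²) ≈ 5068.2, ∠N ≈ 89.55°
|D| = √(6406156² + 2572010²) ≈ 6.9032e+06, ∠D ≈ 158.13°
|L| = 5068.2 / 6.9032e+06 ≈ 0.00073418
Gain = 20 log₁₀(0.00073418) ≈ -62.68 dB
∠L = 89.55° − 158.13° = -68.58°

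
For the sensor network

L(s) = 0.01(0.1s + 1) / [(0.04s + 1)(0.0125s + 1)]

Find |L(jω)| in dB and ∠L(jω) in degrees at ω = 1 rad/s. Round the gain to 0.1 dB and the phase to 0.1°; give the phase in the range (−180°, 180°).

At ω = 1 rad/s:
zero (1 + j1·0.1) = 1 + j0.1 → |·| ≈ 1.005, ∠ ≈ 5.71°
pole (1 + j1·0.04) = 1 + j0.04 → |·| ≈ 1.0008, ∠ ≈ 2.29°
pole (1 + j1·0.0125) = 1 + j0.0125 → |·| ≈ 1.0001, ∠ ≈ 0.72°
|L| = 0.01 · 1.005 / (1.0008 · 1.0001) ≈ 0.010041
Gain = 20 log₁₀(0.010041) ≈ -39.96 dB
∠L = (5.71°) − (2.29° + 0.72°) = 2.70°

-40.0 dB, 2.7°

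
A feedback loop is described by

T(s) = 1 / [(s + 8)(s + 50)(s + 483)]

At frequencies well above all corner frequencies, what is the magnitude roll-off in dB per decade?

Each pole contributes −20 dB/decade at high frequency; each zero contributes +20 dB/decade.
Net: 0 zero(s) − 3 pole(s) → -60 dB/decade.

-60 dB/decade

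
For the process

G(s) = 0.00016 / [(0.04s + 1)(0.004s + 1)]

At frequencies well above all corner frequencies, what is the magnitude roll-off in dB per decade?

Each pole contributes −20 dB/decade at high frequency; each zero contributes +20 dB/decade.
Net: 0 zero(s) − 2 pole(s) → -40 dB/decade.

-40 dB/decade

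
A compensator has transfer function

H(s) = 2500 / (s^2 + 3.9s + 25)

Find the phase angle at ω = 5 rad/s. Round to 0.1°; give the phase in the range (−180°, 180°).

At s = jω = j5:
quadratic: (j5)² + 3.9·j5 + 25 = 0 + j19.5 → |·| ≈ 19.5, ∠ ≈ 90.00°
∠H = 0.00° − 90.00° = -90.00°

-90.0°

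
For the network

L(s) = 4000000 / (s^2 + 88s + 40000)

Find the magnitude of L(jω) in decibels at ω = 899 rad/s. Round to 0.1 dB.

At s = jω = j899:
quadratic: (j899)² + 88·j899 + 40000 = -768201 + j79112 → |·| ≈ 7.7226e+05, ∠ ≈ 174.12°
|L| = 4000000 / 7.7226e+05 ≈ 5.1796
Gain = 20 log₁₀(5.1796) ≈ 14.29 dB

14.3 dB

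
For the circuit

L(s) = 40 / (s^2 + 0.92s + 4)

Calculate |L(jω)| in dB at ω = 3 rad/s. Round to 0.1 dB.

At s = jω = j3:
quadratic: (j3)² + 0.92·j3 + 4 = -5 + j2.76 → |·| ≈ 5.7112, ∠ ≈ 151.10°
|L| = 40 / 5.7112 ≈ 7.0038
Gain = 20 log₁₀(7.0038) ≈ 16.91 dB

16.9 dB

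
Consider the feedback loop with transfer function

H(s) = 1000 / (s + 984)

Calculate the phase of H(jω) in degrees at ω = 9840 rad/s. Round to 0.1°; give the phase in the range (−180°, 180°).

Substitute s = j9840:
Numerator: 1000 = 1000 + j0
Denominator: (j9840) + 984 = 984 + j9840
|N| = √(1000² + 0²) ≈ 1000, ∠N ≈ 0.00°
|D| = √(984² + 9840²) ≈ 9889.1, ∠D ≈ 84.29°
∠H = 0.00° − 84.29° = -84.29°

-84.3°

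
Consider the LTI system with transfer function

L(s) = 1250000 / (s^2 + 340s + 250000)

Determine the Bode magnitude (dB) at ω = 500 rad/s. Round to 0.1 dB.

At s = jω = j500:
quadratic: (j500)² + 340·j500 + 250000 = 0 + j170000 → |·| ≈ 1.7e+05, ∠ ≈ 90.00°
|L| = 1250000 / 1.7e+05 ≈ 7.3529
Gain = 20 log₁₀(7.3529) ≈ 17.33 dB

17.3 dB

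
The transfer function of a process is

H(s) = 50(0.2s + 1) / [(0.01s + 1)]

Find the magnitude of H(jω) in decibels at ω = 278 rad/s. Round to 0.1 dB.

59.5 dB

At ω = 278 rad/s:
zero (1 + j278·0.2) = 1 + j55.6 → |·| ≈ 55.609, ∠ ≈ 88.97°
pole (1 + j278·0.01) = 1 + j2.78 → |·| ≈ 2.9544, ∠ ≈ 70.22°
|H| = 50 · 55.609 / (2.9544) ≈ 941.12
Gain = 20 log₁₀(941.12) ≈ 59.47 dB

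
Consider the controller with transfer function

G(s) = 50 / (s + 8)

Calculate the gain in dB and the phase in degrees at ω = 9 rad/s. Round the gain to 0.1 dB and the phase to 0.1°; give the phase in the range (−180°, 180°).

12.4 dB, -48.4°

Substitute s = j9:
Numerator: 50 = 50 + j0
Denominator: (j9) + 8 = 8 + j9
|N| = √(50² + 0²) ≈ 50, ∠N ≈ 0.00°
|D| = √(8² + 9²) ≈ 12.042, ∠D ≈ 48.37°
|G| = 50 / 12.042 ≈ 4.1521
Gain = 20 log₁₀(4.1521) ≈ 12.37 dB
∠G = 0.00° − 48.37° = -48.37°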